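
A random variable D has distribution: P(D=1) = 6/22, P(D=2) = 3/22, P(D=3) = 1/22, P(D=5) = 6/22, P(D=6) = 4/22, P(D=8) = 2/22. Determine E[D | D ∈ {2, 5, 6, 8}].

P(D ∈ {2, 5, 6, 8}) = 15/22.
Σ over the event: 2·3/22 + 5·3/11 + 6·2/11 + 8·1/11 = 38/11.
E[D | D ∈ {2, 5, 6, 8}] = (38/11) / (15/22) = 76/15.

76/15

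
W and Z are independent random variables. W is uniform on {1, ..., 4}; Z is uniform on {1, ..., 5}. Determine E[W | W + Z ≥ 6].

3

Outcomes with W + Z ≥ 6: (1,5), (2,4), (2,5), (3,3), (3,4), (3,5), (4,2), (4,3), (4,4), (4,5), each with probability 1/20.
E[W | W + Z ≥ 6] = (1 + 2 + 2 + 3 + 3 + 3 + 4 + 4 + 4 + 4) / 10 = 3.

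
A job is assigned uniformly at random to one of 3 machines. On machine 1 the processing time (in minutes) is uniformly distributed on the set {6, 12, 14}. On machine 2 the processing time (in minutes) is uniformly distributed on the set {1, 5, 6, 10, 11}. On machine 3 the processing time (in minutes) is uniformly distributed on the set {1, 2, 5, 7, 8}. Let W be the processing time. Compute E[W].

328/45

E[W | machine 1] = (6+12+14)/3 = 32/3.
E[W | machine 2] = (1+5+6+10+11)/5 = 33/5.
E[W | machine 3] = (1+2+5+7+8)/5 = 23/5.
By the law of total expectation,
E[W] = (1/3)·(32/3) + (1/3)·(33/5) + (1/3)·(23/5) = 328/45.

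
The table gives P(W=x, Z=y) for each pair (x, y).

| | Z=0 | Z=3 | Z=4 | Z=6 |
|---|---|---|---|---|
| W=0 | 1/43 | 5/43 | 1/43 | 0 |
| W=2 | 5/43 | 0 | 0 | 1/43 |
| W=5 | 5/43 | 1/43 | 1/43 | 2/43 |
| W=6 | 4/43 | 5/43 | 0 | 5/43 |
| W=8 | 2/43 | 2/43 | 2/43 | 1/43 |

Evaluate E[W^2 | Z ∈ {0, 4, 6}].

P(Z ∈ {0, 4, 6}) = 30/43.
Summing W^2·P(W=x,Z=y) over the conditioning event gives 868/43.
E[W^2 | Z ∈ {0, 4, 6}] = (868/43) / (30/43) = 434/15.

434/15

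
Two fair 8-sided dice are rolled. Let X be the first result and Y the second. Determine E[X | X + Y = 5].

5/2

Outcomes with X + Y = 5: (1,4), (2,3), (3,2), (4,1), each with probability 1/64.
E[X | X + Y = 5] = (1 + 2 + 3 + 4) / 4 = 5/2.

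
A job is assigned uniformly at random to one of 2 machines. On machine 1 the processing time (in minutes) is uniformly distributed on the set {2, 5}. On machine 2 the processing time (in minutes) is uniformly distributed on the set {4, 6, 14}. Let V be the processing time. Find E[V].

E[V | machine 1] = (2+5)/2 = 7/2.
E[V | machine 2] = (4+6+14)/3 = 8.
By the law of total expectation,
E[V] = (1/2)·(7/2) + (1/2)·(8) = 23/4.

23/4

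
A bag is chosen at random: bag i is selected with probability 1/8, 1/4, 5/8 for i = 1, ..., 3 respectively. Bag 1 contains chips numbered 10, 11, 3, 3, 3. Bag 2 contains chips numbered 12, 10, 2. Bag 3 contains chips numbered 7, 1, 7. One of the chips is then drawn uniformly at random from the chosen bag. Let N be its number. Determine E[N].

47/8

E[N | bag 1] = (10+11+3+3+3)/5 = 6.
E[N | bag 2] = (12+10+2)/3 = 8.
E[N | bag 3] = (7+1+7)/3 = 5.
E[N] = (1/8)·(6) + (1/4)·(8) + (5/8)·(5) = 47/8.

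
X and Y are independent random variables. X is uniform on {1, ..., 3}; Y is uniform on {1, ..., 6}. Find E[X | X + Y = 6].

2

Outcomes with X + Y = 6: (1,5), (2,4), (3,3), each with probability 1/18.
E[X | X + Y = 6] = (1 + 2 + 3) / 3 = 2.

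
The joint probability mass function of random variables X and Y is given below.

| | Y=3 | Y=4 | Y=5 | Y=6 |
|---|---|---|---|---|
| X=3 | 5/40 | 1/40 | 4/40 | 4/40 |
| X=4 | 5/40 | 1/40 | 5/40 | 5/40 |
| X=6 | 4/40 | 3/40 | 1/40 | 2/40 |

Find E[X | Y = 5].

P(Y = 5) = 1/4.
Σ X·P over the event = 3·(4/40) + 4·(5/40) + 6·(1/40) = 19/20.
E[X | Y = 5] = (19/20) / (1/4) = 19/5.

19/5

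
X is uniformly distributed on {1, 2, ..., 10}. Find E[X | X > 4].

15/2

Given X > 4, X is equally likely to be any of {5, 6, 7, 8, 9, 10}.
E[X | X > 4] = (5 + 6 + 7 + 8 + 9 + 10) / 6 = 15/2.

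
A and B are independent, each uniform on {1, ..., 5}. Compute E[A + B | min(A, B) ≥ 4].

Outcomes with min(A, B) ≥ 4: (4,4), (4,5), (5,4), (5,5), each with probability 1/25.
E[A + B | min(A, B) ≥ 4] = (8 + 9 + 9 + 10) / 4 = 9.

9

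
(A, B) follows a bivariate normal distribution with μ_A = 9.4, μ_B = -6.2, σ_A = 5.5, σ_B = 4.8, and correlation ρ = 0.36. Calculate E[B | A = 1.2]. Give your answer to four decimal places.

-8.7763

E[B | A=x] = μ_B + ρ(σ_B/σ_A)(x − μ_A) for jointly normal variables.
E[B | A=1.2] = -6.2 + (0.36)·(4.8/5.5)·(1.2 − (9.4)) = -6.2 + (0.31418)·(-8.2) = -8.7763.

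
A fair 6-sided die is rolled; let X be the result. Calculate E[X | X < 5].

Given X < 5, X is equally likely to be any of {1, 2, 3, 4}.
E[X | X < 5] = (1 + 2 + 3 + 4) / 4 = 5/2.

5/2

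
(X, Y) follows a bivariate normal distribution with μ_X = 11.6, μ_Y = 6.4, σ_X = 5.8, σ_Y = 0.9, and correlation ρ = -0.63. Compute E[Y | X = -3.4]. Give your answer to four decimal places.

E[Y | X=x] = μ_Y + ρ(σ_Y/σ_X)(x − μ_X) for jointly normal variables.
E[Y | X=-3.4] = 6.4 + (-0.63)·(0.9/5.8)·(-3.4 − (11.6)) = 6.4 + (-0.097759)·(-15) = 7.8664.

7.8664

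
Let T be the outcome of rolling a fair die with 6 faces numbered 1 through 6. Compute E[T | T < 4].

2

Given T < 4, T is equally likely to be any of {1, 2, 3}.
E[T | T < 4] = (1 + 2 + 3) / 3 = 2.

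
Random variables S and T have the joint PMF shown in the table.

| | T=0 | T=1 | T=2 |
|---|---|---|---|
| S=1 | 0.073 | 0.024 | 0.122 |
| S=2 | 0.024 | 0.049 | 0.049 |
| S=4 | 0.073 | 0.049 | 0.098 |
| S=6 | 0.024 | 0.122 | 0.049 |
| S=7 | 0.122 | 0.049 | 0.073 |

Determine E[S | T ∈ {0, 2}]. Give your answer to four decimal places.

4.0000

P(T ∈ {0, 2}) = 0.707.
Summing S·P(S=x,T=y) over the conditioning event gives 2.828.
E[S | T ∈ {0, 2}] = (2.828) / (0.707) = 4.0000.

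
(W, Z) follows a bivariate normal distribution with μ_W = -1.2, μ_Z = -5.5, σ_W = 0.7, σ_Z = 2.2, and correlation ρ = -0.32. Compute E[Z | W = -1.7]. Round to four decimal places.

-4.9971

The regression of Z on W has slope ρ·σ_Z/σ_W and passes through (μ_W, μ_Z).
E[Z | W=-1.7] = -5.5 + (-0.32)·(2.2/0.7)·(-1.7 − (-1.2)) = -5.5 + (-1.00571)·(-0.5) = -4.9971.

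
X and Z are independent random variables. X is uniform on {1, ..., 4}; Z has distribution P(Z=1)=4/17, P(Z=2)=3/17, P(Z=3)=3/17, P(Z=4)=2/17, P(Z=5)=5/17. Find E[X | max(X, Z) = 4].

10/3

P(max(X, Z) = 4) = 9/34.
Summing X·P(x,y) over outcomes with max(X, Z) = 4 gives 15/17.
E[X | max(X, Z) = 4] = (15/17) / (9/34) = 10/3.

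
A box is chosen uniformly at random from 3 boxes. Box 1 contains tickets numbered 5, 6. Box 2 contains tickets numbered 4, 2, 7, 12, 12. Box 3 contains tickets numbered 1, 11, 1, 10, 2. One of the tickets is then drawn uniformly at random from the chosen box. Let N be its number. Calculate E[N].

179/30

E[N | box 1] = (5+6)/2 = 11/2.
E[N | box 2] = (4+2+7+12+12)/5 = 37/5.
E[N | box 3] = (1+11+1+10+2)/5 = 5.
By the law of total expectation,
E[N] = (1/3)·(11/2) + (1/3)·(37/5) + (1/3)·(5) = 179/30.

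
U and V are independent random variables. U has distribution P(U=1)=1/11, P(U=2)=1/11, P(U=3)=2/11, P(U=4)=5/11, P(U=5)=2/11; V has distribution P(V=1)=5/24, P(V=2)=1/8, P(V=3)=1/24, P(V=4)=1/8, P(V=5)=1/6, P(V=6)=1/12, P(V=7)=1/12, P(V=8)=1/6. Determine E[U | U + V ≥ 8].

P(U + V ≥ 8) = 145/264.
Summing U·P(x,y) over outcomes with U + V ≥ 8 gives 277/132.
E[U | U + V ≥ 8] = (277/132) / (145/264) = 554/145.

554/145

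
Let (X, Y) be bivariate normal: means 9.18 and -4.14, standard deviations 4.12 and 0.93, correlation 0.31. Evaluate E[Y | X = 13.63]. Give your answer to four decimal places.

For a bivariate normal, E[Y | X=x] = μ_Y + ρ·(σ_Y/σ_X)·(x − μ_X).
E[Y | X=13.63] = -4.14 + (0.31)·(0.93/4.12)·(13.63 − (9.18)) = -4.14 + (0.069976)·(4.45) = -3.8286.

-3.8286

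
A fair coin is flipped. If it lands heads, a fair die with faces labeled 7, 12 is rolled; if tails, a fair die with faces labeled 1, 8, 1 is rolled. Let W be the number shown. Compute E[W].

E[W | heads] = (7+12)/2 = 19/2.
E[W | tails] = (1+8+1)/3 = 10/3.
By the law of total expectation,
E[W] = (1/2)·(19/2) + (1/2)·(10/3) = 77/12.

77/12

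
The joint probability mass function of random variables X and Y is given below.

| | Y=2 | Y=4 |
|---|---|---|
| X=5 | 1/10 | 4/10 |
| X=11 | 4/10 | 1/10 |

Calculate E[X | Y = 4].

31/5

P(Y = 4) = 1/2.
Σ X·P over the event = 5·(4/10) + 11·(1/10) = 31/10.
E[X | Y = 4] = (31/10) / (1/2) = 31/5.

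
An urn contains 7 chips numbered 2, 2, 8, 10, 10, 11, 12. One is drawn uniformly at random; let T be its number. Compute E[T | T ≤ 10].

P(T ≤ 10) = 5/7.
Σ over the event: 2·2/7 + 8·1/7 + 10·2/7 = 32/7.
E[T | T ≤ 10] = (32/7) / (5/7) = 32/5.

32/5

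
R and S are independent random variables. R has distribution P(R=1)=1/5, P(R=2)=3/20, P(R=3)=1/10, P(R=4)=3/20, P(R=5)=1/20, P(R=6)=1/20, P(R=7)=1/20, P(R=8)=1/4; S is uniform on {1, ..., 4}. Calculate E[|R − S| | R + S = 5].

13/6

P(R + S = 5) = 3/20.
Summing |R−S|·P(x,y) over outcomes with R + S = 5 gives 13/40.
E[|R − S| | R + S = 5] = (13/40) / (3/20) = 13/6.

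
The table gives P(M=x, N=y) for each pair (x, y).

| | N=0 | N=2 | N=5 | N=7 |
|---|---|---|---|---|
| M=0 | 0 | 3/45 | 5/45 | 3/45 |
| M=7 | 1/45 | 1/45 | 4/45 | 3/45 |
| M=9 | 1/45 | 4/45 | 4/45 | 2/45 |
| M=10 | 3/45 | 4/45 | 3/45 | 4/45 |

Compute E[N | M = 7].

P(M = 7) = 1/5.
Σ N·P over the event = 0·(1/45) + 2·(1/45) + 5·(4/45) + 7·(3/45) = 43/45.
E[N | M = 7] = (43/45) / (1/5) = 43/9.

43/9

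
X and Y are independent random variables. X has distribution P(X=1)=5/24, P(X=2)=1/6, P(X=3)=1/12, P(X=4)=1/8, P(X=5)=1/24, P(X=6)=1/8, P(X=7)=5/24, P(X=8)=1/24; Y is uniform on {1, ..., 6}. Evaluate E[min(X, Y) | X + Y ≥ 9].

73/18

P(X + Y ≥ 9) = 3/8.
Summing min(X,Y)·P(x,y) over outcomes with X + Y ≥ 9 gives 73/48.
E[min(X, Y) | X + Y ≥ 9] = (73/48) / (3/8) = 73/18.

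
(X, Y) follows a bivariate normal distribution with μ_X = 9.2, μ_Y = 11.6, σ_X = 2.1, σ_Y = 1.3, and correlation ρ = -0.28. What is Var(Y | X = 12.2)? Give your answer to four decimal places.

1.5575

The conditional variance in a bivariate normal is σ_Y²(1 − ρ²), independent of x.
Var(Y | X=12.2) = (1.3)²·(1 − (-0.28)²) = 1.69·0.9216 = 1.5575.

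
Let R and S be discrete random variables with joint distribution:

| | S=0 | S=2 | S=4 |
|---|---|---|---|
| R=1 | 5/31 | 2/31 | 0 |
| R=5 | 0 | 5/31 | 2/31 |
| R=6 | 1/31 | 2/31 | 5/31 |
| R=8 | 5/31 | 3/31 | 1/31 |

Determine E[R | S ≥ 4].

P(S ≥ 4) = 8/31.
Σ R·P over the event = 5·(2/31) + 6·(5/31) + 8·(1/31) = 48/31.
E[R | S ≥ 4] = (48/31) / (8/31) = 6.

6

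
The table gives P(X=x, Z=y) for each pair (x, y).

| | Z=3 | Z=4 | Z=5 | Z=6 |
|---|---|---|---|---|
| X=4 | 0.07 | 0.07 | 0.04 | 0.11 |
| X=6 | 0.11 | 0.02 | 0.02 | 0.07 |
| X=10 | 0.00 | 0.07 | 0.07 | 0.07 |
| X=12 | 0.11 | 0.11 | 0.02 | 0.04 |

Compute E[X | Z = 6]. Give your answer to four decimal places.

7.0345

P(Z = 6) = 0.29.
Summing X·P(X=x,Z=y) over the conditioning event gives 2.04.
E[X | Z = 6] = (2.04) / (0.29) = 7.0345.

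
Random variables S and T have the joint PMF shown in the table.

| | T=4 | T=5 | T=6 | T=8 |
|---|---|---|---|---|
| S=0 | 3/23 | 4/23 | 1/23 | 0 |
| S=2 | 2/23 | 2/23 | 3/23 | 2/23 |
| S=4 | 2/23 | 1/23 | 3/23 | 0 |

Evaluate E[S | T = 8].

2

P(T = 8) = 2/23.
Σ S·P over the event = 2·(2/23) = 4/23.
E[S | T = 8] = (4/23) / (2/23) = 2.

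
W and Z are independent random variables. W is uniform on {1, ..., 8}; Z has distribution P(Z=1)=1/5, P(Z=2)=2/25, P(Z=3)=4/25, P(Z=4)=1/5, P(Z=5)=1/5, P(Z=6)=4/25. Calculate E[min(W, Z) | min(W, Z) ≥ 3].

P(min(W, Z) ≥ 3) = 27/50.
Summing min(W,Z)·P(x,y) over outcomes with min(W, Z) ≥ 3 gives 221/100.
E[min(W, Z) | min(W, Z) ≥ 3] = (221/100) / (27/50) = 221/54.

221/54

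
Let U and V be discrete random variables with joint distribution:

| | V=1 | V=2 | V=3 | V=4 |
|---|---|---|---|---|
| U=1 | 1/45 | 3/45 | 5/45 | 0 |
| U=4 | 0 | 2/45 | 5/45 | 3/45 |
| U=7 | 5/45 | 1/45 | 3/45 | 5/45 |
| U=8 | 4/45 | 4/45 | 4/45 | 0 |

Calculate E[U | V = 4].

P(V = 4) = 8/45.
Σ U·P over the event = 4·(3/45) + 7·(5/45) = 47/45.
E[U | V = 4] = (47/45) / (8/45) = 47/8.

47/8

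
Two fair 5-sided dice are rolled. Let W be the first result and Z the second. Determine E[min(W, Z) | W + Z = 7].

Outcomes with W + Z = 7: (2,5), (3,4), (4,3), (5,2), each with probability 1/25.
E[min(W, Z) | W + Z = 7] = (2 + 3 + 3 + 2) / 4 = 5/2.

5/2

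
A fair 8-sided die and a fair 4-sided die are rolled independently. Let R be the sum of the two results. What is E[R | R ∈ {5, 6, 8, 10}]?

P(R ∈ {5, 6, 8, 10}) = 15/32.
Σ over the event: 5·1/8 + 6·1/8 + 8·1/8 + 10·3/32 = 53/16.
E[R | R ∈ {5, 6, 8, 10}] = (53/16) / (15/32) = 106/15.

106/15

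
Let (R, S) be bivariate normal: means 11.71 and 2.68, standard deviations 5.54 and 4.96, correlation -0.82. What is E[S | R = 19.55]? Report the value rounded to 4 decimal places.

For a bivariate normal, E[S | R=x] = μ_S + ρ·(σ_S/σ_R)·(x − μ_R).
E[S | R=19.55] = 2.68 + (-0.82)·(4.96/5.54)·(19.55 − (11.71)) = 2.68 + (-0.73415)·(7.84) = -3.0757.

-3.0757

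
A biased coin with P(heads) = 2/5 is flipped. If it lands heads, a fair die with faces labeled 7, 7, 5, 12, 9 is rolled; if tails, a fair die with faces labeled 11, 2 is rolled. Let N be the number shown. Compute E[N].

E[N | heads] = (7+7+5+12+9)/5 = 8.
E[N | tails] = (11+2)/2 = 13/2.
By the law of total expectation,
E[N] = (2/5)·(8) + (3/5)·(13/2) = 71/10.

71/10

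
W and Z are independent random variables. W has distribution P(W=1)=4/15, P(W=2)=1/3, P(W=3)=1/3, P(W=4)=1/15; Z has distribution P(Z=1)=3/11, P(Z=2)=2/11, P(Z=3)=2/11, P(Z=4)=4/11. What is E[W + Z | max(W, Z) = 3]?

252/53

P(max(W, Z) = 3) = 53/165.
Summing (W+Z)·P(x,y) over outcomes with max(W, Z) = 3 gives 84/55.
E[W + Z | max(W, Z) = 3] = (84/55) / (53/165) = 252/53.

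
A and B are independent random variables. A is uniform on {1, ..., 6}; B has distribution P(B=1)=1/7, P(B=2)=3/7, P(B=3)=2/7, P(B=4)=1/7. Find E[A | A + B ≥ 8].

P(A + B ≥ 8) = 5/21.
Summing A·P(x,y) over outcomes with A + B ≥ 8 gives 55/42.
E[A | A + B ≥ 8] = (55/42) / (5/21) = 11/2.

11/2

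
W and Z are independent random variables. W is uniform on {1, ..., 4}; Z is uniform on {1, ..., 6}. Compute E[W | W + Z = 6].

5/2

P(W + Z = 6) = 1/6.
Summing W·P(x,y) over outcomes with W + Z = 6 gives 5/12.
E[W | W + Z = 6] = (5/12) / (1/6) = 5/2.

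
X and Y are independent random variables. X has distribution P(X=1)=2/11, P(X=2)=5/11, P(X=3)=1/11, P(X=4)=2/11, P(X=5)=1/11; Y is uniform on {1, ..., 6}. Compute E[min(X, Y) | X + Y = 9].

15/4

P(X + Y = 9) = 2/33.
Summing min(X,Y)·P(x,y) over outcomes with X + Y = 9 gives 5/22.
E[min(X, Y) | X + Y = 9] = (5/22) / (2/33) = 15/4.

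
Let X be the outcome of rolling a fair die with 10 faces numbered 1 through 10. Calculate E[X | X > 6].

17/2

Given X > 6, X is equally likely to be any of {7, 8, 9, 10}.
E[X | X > 6] = (7 + 8 + 9 + 10) / 4 = 17/2.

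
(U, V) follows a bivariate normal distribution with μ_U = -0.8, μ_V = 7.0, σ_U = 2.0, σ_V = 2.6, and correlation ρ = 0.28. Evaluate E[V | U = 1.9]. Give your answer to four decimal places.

E[V | U=x] = μ_V + ρ(σ_V/σ_U)(x − μ_U) for jointly normal variables.
E[V | U=1.9] = 7.0 + (0.28)·(2.6/2.0)·(1.9 − (-0.8)) = 7.0 + (0.364)·(2.7) = 7.9828.

7.9828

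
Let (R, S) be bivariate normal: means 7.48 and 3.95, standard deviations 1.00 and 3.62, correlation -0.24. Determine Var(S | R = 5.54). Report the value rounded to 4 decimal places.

Var(S | R=x) = (1 − ρ²)·σ_S².
Var(S | R=5.54) = (3.62)²·(1 − (-0.24)²) = 13.1044·0.9424 = 12.3496.

12.3496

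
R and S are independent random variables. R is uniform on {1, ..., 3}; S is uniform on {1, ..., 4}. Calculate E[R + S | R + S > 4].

Outcomes with R + S > 4: (1,4), (2,3), (2,4), (3,2), (3,3), (3,4), each with probability 1/12.
E[R + S | R + S > 4] = (5 + 5 + 6 + 5 + 6 + 7) / 6 = 17/3.

17/3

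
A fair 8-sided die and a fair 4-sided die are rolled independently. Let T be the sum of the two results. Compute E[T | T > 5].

P(T > 5) = 11/16.
Σ over the event: 6·1/8 + 7·1/8 + 8·1/8 + 9·1/8 + 10·3/32 + 11·1/16 + 12·1/32 = 23/4.
E[T | T > 5] = (23/4) / (11/16) = 92/11.

92/11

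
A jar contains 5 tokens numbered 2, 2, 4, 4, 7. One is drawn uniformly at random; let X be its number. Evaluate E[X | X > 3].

5

P(X > 3) = 3/5.
Σ over the event: 4·2/5 + 7·1/5 = 3.
E[X | X > 3] = (3) / (3/5) = 5.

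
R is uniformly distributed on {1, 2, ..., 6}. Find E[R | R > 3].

Given R > 3, R is equally likely to be any of {4, 5, 6}.
E[R | R > 3] = (4 + 5 + 6) / 3 = 5.

5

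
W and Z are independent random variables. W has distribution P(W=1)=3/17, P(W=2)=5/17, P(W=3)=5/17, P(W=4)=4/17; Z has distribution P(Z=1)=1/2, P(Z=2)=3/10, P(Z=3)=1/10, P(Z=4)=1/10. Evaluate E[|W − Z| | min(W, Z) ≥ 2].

9/10

P(min(W, Z) ≥ 2) = 7/17.
Summing |W−Z|·P(x,y) over outcomes with min(W, Z) ≥ 2 gives 63/170.
E[|W − Z| | min(W, Z) ≥ 2] = (63/170) / (7/17) = 9/10.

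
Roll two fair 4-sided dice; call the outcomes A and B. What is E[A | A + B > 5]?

10/3

P(A + B > 5) = 3/8.
Summing A·P(x,y) over outcomes with A + B > 5 gives 5/4.
E[A | A + B > 5] = (5/4) / (3/8) = 10/3.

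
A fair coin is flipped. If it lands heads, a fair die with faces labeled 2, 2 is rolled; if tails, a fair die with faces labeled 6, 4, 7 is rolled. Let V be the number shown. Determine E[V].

E[V | heads] = (2+2)/2 = 2.
E[V | tails] = (6+4+7)/3 = 17/3.
By the law of total expectation,
E[V] = (1/2)·(2) + (1/2)·(17/3) = 23/6.

23/6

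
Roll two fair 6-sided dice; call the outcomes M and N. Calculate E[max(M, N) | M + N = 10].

P(M + N = 10) = 1/12.
Summing max(M,N)·P(x,y) over outcomes with M + N = 10 gives 17/36.
E[max(M, N) | M + N = 10] = (17/36) / (1/12) = 17/3.

17/3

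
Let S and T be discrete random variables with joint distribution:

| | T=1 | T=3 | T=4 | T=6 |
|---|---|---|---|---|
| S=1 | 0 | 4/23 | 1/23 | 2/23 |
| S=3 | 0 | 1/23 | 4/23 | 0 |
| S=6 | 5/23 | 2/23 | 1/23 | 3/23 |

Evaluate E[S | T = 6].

4

P(T = 6) = 5/23.
Σ S·P over the event = 1·(2/23) + 6·(3/23) = 20/23.
E[S | T = 6] = (20/23) / (5/23) = 4.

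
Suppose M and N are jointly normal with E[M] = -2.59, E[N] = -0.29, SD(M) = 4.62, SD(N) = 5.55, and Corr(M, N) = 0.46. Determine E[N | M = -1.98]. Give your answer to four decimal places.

The regression of N on M has slope ρ·σ_N/σ_M and passes through (μ_M, μ_N).
E[N | M=-1.98] = -0.29 + (0.46)·(5.55/4.62)·(-1.98 − (-2.59)) = -0.29 + (0.5526)·(0.61) = 0.0471.

0.0471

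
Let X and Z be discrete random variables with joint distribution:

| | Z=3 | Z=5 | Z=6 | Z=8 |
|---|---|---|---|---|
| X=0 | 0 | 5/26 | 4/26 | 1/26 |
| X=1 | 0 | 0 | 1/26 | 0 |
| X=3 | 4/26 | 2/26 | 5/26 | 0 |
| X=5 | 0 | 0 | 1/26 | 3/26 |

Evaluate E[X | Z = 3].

3

P(Z = 3) = 2/13.
Σ X·P over the event = 3·(4/26) = 6/13.
E[X | Z = 3] = (6/13) / (2/13) = 3.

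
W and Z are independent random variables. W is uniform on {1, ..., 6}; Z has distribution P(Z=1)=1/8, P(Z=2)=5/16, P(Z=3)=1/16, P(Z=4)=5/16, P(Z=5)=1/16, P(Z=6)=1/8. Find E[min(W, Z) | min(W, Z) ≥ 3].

P(min(W, Z) ≥ 3) = 3/8.
Summing min(W,Z)·P(x,y) over outcomes with min(W, Z) ≥ 3 gives 35/24.
E[min(W, Z) | min(W, Z) ≥ 3] = (35/24) / (3/8) = 35/9.

35/9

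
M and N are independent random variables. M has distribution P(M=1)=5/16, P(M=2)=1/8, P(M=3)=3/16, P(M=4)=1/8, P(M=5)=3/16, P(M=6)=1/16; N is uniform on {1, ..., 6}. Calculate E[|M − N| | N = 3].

P(N = 3) = 1/6.
Summing |M−N|·P(x,y) over outcomes with N = 3 gives 23/96.
E[|M − N| | N = 3] = (23/96) / (1/6) = 23/16.

23/16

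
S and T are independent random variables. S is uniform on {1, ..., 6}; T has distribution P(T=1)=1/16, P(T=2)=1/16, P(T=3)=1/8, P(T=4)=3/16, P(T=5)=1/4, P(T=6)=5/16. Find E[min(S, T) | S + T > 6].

P(S + T > 6) = 71/96.
Summing min(S,T)·P(x,y) over outcomes with S + T > 6 gives 83/32.
E[min(S, T) | S + T > 6] = (83/32) / (71/96) = 249/71.

249/71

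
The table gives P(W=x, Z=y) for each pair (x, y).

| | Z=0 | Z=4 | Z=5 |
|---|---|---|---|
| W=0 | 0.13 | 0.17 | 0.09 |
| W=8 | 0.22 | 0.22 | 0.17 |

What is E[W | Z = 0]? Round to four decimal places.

P(Z = 0) = 0.35.
Σ W·P over the event = 0·(0.13) + 8·(0.22) = 1.76.
E[W | Z = 0] = (1.76) / (0.35) = 5.0286.

5.0286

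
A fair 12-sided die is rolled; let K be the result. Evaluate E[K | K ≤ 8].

9/2

Given K ≤ 8, K is equally likely to be any of {1, 2, 3, 4, 5, 6, 7, 8}.
E[K | K ≤ 8] = (1 + 2 + 3 + 4 + 5 + 6 + 7 + 8) / 8 = 9/2.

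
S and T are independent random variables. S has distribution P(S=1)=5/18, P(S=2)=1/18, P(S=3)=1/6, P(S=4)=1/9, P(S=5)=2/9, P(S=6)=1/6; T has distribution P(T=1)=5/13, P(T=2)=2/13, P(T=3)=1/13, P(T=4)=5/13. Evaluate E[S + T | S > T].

P(S > T) = 133/234.
Summing (S+T)·P(x,y) over outcomes with S > T gives 911/234.
E[S + T | S > T] = (911/234) / (133/234) = 911/133.

911/133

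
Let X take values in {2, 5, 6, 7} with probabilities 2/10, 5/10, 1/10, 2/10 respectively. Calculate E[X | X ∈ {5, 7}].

39/7

P(X ∈ {5, 7}) = 7/10.
Σ over the event: 5·1/2 + 7·1/5 = 39/10.
E[X | X ∈ {5, 7}] = (39/10) / (7/10) = 39/7.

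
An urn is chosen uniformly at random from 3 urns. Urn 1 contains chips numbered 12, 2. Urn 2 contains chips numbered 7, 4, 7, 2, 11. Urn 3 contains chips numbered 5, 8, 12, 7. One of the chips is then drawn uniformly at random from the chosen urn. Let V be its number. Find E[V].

E[V | urn 1] = (12+2)/2 = 7.
E[V | urn 2] = (7+4+7+2+11)/5 = 31/5.
E[V | urn 3] = (5+8+12+7)/4 = 8.
By the law of total expectation,
E[V] = (1/3)·(7) + (1/3)·(31/5) + (1/3)·(8) = 106/15.

106/15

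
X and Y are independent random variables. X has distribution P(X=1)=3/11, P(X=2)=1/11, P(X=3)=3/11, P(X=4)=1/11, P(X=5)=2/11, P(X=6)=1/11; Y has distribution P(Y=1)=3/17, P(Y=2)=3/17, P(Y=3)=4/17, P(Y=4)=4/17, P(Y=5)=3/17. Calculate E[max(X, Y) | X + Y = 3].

2

P(X + Y = 3) = 12/187.
Summing max(X,Y)·P(x,y) over outcomes with X + Y = 3 gives 24/187.
E[max(X, Y) | X + Y = 3] = (24/187) / (12/187) = 2.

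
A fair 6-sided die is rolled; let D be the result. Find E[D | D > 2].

9/2

Given D > 2, D is equally likely to be any of {3, 4, 5, 6}.
E[D | D > 2] = (3 + 4 + 5 + 6) / 4 = 9/2.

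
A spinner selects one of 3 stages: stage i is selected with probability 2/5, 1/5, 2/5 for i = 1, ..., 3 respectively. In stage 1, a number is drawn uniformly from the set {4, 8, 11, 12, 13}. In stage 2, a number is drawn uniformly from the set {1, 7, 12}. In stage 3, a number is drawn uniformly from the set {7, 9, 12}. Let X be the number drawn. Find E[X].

668/75

E[X | stage 1] = (4+8+11+12+13)/5 = 48/5.
E[X | stage 2] = (1+7+12)/3 = 20/3.
E[X | stage 3] = (7+9+12)/3 = 28/3.
E[X] = (2/5)·(48/5) + (1/5)·(20/3) + (2/5)·(28/3) = 668/75.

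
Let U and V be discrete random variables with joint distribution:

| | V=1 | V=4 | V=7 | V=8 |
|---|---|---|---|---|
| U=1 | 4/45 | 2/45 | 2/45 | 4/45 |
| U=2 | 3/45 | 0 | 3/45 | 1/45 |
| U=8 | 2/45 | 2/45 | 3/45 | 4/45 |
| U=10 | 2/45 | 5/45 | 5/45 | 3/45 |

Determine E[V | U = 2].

32/7

P(U = 2) = 7/45.
Σ V·P over the event = 1·(3/45) + 7·(3/45) + 8·(1/45) = 32/45.
E[V | U = 2] = (32/45) / (7/45) = 32/7.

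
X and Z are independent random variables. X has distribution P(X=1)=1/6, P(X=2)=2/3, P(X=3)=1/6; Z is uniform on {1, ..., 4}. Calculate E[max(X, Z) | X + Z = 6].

P(X + Z = 6) = 5/24.
Summing max(X,Z)·P(x,y) over outcomes with X + Z = 6 gives 19/24.
E[max(X, Z) | X + Z = 6] = (19/24) / (5/24) = 19/5.

19/5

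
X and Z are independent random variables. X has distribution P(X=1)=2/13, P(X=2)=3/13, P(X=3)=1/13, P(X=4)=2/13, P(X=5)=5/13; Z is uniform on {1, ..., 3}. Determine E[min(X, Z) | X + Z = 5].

P(X + Z = 5) = 2/13.
Summing min(X,Z)·P(x,y) over outcomes with X + Z = 5 gives 10/39.
E[min(X, Z) | X + Z = 5] = (10/39) / (2/13) = 5/3.

5/3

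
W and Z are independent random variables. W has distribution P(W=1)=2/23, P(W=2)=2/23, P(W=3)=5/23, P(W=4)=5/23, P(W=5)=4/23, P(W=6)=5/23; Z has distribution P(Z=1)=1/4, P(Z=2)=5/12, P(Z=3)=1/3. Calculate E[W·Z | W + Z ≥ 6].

1870/173

P(W + Z ≥ 6) = 173/276.
Summing WZ·P(x,y) over outcomes with W + Z ≥ 6 gives 935/138.
E[W·Z | W + Z ≥ 6] = (935/138) / (173/276) = 1870/173.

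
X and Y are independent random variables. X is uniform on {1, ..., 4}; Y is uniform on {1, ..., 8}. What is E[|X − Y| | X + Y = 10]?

4

Outcomes with X + Y = 10: (2,8), (3,7), (4,6), each with probability 1/32.
E[|X − Y| | X + Y = 10] = (6 + 4 + 2) / 3 = 4.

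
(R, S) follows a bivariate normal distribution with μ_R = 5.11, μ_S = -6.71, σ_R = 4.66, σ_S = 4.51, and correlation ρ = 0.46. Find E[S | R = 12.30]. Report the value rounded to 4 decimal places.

For a bivariate normal, E[S | R=x] = μ_S + ρ·(σ_S/σ_R)·(x − μ_R).
E[S | R=12.30] = -6.71 + (0.46)·(4.51/4.66)·(12.30 − (5.11)) = -6.71 + (0.44519)·(7.19) = -3.5091.

-3.5091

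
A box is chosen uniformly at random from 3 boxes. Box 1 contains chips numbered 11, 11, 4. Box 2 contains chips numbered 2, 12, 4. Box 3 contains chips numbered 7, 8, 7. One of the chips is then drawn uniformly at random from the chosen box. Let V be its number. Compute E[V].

22/3

E[V | box 1] = (11+11+4)/3 = 26/3.
E[V | box 2] = (2+12+4)/3 = 6.
E[V | box 3] = (7+8+7)/3 = 22/3.
By the law of total expectation,
E[V] = (1/3)·(26/3) + (1/3)·(6) + (1/3)·(22/3) = 22/3.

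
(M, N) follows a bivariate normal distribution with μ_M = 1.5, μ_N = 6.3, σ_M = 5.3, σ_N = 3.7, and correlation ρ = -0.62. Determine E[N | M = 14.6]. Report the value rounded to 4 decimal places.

The regression of N on M has slope ρ·σ_N/σ_M and passes through (μ_M, μ_N).
E[N | M=14.6] = 6.3 + (-0.62)·(3.7/5.3)·(14.6 − (1.5)) = 6.3 + (-0.43283)·(13.1) = 0.6299.

0.6299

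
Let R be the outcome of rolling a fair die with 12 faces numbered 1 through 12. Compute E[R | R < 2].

1

Given R < 2, R is equally likely to be any of {1}.
E[R | R < 2] = (1) / 1 = 1.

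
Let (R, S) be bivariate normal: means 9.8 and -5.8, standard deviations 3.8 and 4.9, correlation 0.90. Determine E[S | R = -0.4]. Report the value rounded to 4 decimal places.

-17.6374

For a bivariate normal, E[S | R=x] = μ_S + ρ·(σ_S/σ_R)·(x − μ_R).
E[S | R=-0.4] = -5.8 + (0.90)·(4.9/3.8)·(-0.4 − (9.8)) = -5.8 + (1.16053)·(-10.2) = -17.6374.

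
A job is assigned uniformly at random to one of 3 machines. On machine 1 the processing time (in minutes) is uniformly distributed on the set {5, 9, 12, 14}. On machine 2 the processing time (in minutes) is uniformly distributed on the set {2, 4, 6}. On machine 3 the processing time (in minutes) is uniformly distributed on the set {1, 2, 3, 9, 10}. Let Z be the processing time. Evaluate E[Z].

19/3

E[Z | machine 1] = (5+9+12+14)/4 = 10.
E[Z | machine 2] = (2+4+6)/3 = 4.
E[Z | machine 3] = (1+2+3+9+10)/5 = 5.
E[Z] = (1/3)·(10) + (1/3)·(4) + (1/3)·(5) = 19/3.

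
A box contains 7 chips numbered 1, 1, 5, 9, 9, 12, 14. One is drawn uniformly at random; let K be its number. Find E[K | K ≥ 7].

11

P(K ≥ 7) = 4/7.
Σ over the event: 9·2/7 + 12·1/7 + 14·1/7 = 44/7.
E[K | K ≥ 7] = (44/7) / (4/7) = 11.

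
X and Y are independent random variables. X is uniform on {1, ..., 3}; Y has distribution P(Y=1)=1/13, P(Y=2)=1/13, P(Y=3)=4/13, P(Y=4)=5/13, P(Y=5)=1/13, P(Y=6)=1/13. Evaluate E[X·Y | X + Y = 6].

81/10

P(X + Y = 6) = 10/39.
Summing XY·P(x,y) over outcomes with X + Y = 6 gives 27/13.
E[X·Y | X + Y = 6] = (27/13) / (10/39) = 81/10.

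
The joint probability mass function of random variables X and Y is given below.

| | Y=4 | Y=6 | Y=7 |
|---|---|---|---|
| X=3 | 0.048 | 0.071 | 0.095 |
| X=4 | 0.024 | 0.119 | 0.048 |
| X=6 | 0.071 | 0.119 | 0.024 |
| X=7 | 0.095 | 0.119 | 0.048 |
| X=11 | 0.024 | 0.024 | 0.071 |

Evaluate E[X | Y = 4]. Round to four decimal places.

P(Y = 4) = 0.262.
Σ X·P over the event = 3·(0.048) + 4·(0.024) + 6·(0.071) + 7·(0.095) + 11·(0.024) = 1.595.
E[X | Y = 4] = (1.595) / (0.262) = 6.0878.

6.0878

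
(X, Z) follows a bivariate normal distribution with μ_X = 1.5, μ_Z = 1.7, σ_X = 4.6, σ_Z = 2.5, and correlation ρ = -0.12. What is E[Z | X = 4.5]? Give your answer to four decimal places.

For a bivariate normal, E[Z | X=x] = μ_Z + ρ·(σ_Z/σ_X)·(x − μ_X).
E[Z | X=4.5] = 1.7 + (-0.12)·(2.5/4.6)·(4.5 − (1.5)) = 1.7 + (-0.065217)·(3) = 1.5043.

1.5043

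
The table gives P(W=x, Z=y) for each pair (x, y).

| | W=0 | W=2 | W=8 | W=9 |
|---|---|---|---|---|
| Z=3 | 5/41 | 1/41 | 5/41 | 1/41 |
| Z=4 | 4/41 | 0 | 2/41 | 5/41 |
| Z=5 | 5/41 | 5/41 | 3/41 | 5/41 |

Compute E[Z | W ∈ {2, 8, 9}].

38/9

P(W ∈ {2, 8, 9}) = 27/41.
Σ Z·P over the event = 3·(1/41) + 5·(5/41) + 3·(5/41) + 4·(2/41) + 5·(3/41) + 3·(1/41) + 4·(5/41) + 5·(5/41) = 114/41.
E[Z | W ∈ {2, 8, 9}] = (114/41) / (27/41) = 38/9.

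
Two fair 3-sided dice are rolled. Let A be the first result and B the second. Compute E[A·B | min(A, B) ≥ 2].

25/4

P(min(A, B) ≥ 2) = 4/9.
Summing AB·P(x,y) over outcomes with min(A, B) ≥ 2 gives 25/9.
E[A·B | min(A, B) ≥ 2] = (25/9) / (4/9) = 25/4.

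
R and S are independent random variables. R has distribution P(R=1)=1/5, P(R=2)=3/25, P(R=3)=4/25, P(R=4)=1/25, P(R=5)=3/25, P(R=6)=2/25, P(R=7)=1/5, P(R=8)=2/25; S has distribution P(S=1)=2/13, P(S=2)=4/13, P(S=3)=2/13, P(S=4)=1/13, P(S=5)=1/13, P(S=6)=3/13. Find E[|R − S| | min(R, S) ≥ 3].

225/119

P(min(R, S) ≥ 3) = 119/325.
Summing |R−S|·P(x,y) over outcomes with min(R, S) ≥ 3 gives 9/13.
E[|R − S| | min(R, S) ≥ 3] = (9/13) / (119/325) = 225/119.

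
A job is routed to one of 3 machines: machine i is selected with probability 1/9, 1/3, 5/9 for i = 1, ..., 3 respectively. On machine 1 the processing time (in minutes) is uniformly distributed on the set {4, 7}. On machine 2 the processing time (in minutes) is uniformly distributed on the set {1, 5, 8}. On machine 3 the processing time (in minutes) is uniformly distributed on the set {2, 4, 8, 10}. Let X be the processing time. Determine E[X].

11/2

E[X | machine 1] = (4+7)/2 = 11/2.
E[X | machine 2] = (1+5+8)/3 = 14/3.
E[X | machine 3] = (2+4+8+10)/4 = 6.
E[X] = (1/9)·(11/2) + (1/3)·(14/3) + (5/9)·(6) = 11/2.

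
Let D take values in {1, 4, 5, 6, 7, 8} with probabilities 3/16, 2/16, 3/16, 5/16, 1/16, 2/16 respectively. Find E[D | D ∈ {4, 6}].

P(D ∈ {4, 6}) = 7/16.
Σ over the event: 4·1/8 + 6·5/16 = 19/8.
E[D | D ∈ {4, 6}] = (19/8) / (7/16) = 38/7.

38/7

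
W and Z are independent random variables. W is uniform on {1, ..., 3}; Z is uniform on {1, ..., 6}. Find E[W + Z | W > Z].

Outcomes with W > Z: (2,1), (3,1), (3,2), each with probability 1/18.
E[W + Z | W > Z] = (3 + 4 + 5) / 3 = 4.

4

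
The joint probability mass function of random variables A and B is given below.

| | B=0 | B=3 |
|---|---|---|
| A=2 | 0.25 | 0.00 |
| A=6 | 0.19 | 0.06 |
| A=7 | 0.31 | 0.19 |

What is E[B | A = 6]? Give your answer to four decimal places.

0.7200

P(A = 6) = 0.25.
Σ B·P over the event = 0·(0.19) + 3·(0.06) = 0.18.
E[B | A = 6] = (0.18) / (0.25) = 0.7200.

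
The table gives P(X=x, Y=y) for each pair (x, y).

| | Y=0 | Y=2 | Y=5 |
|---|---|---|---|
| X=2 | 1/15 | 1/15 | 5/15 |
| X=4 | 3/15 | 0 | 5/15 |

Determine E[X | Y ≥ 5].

P(Y ≥ 5) = 2/3.
Σ X·P over the event = 2·(5/15) + 4·(5/15) = 2.
E[X | Y ≥ 5] = (2) / (2/3) = 3.

3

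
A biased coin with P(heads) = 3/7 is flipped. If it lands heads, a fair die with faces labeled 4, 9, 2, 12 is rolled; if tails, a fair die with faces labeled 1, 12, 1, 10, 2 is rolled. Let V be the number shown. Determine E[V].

E[V | heads] = (4+9+2+12)/4 = 27/4.
E[V | tails] = (1+12+1+10+2)/5 = 26/5.
By the law of total expectation,
E[V] = (3/7)·(27/4) + (4/7)·(26/5) = 821/140.

821/140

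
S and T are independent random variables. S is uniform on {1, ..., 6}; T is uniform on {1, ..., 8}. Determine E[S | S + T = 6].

3

Outcomes with S + T = 6: (1,5), (2,4), (3,3), (4,2), (5,1), each with probability 1/48.
E[S | S + T = 6] = (1 + 2 + 3 + 4 + 5) / 5 = 3.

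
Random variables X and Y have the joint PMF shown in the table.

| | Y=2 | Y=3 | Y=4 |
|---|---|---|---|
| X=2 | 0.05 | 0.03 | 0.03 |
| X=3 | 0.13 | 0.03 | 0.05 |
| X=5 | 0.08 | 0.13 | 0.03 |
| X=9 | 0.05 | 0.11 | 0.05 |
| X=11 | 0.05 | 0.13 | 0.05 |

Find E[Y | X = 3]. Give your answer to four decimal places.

2.6190

P(X = 3) = 0.21.
Σ Y·P over the event = 2·(0.13) + 3·(0.03) + 4·(0.05) = 0.55.
E[Y | X = 3] = (0.55) / (0.21) = 2.6190.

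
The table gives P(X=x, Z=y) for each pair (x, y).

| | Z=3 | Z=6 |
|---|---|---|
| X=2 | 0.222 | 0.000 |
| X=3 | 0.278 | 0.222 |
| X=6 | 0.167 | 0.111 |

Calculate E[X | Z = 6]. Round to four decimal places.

4.0000

P(Z = 6) = 0.333.
Σ X·P over the event = 3·(0.222) + 6·(0.111) = 1.332.
E[X | Z = 6] = (1.332) / (0.333) = 4.0000.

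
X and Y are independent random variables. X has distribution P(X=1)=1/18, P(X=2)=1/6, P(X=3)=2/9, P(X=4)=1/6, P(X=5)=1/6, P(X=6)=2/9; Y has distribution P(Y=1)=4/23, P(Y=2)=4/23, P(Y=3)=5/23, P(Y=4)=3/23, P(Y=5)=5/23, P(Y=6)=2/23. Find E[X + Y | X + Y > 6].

P(X + Y > 6) = 257/414.
Summing (X+Y)·P(x,y) over outcomes with X + Y > 6 gives 1106/207.
E[X + Y | X + Y > 6] = (1106/207) / (257/414) = 2212/257.

2212/257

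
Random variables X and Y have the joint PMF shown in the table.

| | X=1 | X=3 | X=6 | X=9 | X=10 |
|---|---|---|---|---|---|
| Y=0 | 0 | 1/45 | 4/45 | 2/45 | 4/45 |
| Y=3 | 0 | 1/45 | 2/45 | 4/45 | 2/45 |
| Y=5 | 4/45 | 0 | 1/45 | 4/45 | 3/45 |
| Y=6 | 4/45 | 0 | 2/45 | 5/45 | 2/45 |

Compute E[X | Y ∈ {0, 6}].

P(Y ∈ {0, 6}) = 8/15.
Σ X·P over the event = 1·(4/45) + 3·(1/45) + 6·(4/45) + 6·(2/45) + 9·(2/45) + 9·(5/45) + 10·(4/45) + 10·(2/45) = 166/45.
E[X | Y ∈ {0, 6}] = (166/45) / (8/15) = 83/12.

83/12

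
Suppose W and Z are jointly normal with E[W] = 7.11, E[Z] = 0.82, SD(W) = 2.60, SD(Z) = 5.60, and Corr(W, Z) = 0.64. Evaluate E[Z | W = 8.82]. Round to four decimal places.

3.1772

E[Z | W=x] = μ_Z + ρ(σ_Z/σ_W)(x − μ_W) for jointly normal variables.
E[Z | W=8.82] = 0.82 + (0.64)·(5.60/2.60)·(8.82 − (7.11)) = 0.82 + (1.3785)·(1.71) = 3.1772.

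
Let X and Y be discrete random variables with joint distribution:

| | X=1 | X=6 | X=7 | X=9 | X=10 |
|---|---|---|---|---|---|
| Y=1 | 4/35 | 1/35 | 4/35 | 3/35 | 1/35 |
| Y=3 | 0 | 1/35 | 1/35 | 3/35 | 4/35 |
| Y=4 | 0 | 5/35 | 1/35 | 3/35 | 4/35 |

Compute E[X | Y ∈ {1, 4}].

179/26

P(Y ∈ {1, 4}) = 26/35.
Summing X·P(X=x,Y=y) over the conditioning event gives 179/35.
E[X | Y ∈ {1, 4}] = (179/35) / (26/35) = 179/26.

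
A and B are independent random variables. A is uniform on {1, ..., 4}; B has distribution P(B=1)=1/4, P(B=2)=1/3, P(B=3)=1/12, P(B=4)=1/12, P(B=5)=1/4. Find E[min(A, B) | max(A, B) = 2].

15/11

P(max(A, B) = 2) = 11/48.
Summing min(A,B)·P(x,y) over outcomes with max(A, B) = 2 gives 5/16.
E[min(A, B) | max(A, B) = 2] = (5/16) / (11/48) = 15/11.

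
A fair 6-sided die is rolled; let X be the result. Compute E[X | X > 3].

Given X > 3, X is equally likely to be any of {4, 5, 6}.
E[X | X > 3] = (4 + 5 + 6) / 3 = 5.

5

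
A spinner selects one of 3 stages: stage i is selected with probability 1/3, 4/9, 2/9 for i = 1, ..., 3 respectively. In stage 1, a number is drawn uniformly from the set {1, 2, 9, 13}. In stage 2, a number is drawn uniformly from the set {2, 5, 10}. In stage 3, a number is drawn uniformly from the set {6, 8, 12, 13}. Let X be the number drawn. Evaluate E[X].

E[X | stage 1] = (1+2+9+13)/4 = 25/4.
E[X | stage 2] = (2+5+10)/3 = 17/3.
E[X | stage 3] = (6+8+12+13)/4 = 39/4.
By the law of total expectation,
E[X] = (1/3)·(25/4) + (4/9)·(17/3) + (2/9)·(39/4) = 731/108.

731/108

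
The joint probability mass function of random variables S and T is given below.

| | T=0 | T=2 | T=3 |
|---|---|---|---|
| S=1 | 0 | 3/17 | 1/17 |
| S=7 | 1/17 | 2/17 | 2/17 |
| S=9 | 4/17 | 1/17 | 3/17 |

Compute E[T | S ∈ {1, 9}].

5/3

P(S ∈ {1, 9}) = 12/17.
Σ T·P over the event = 2·(3/17) + 3·(1/17) + 0·(4/17) + 2·(1/17) + 3·(3/17) = 20/17.
E[T | S ∈ {1, 9}] = (20/17) / (12/17) = 5/3.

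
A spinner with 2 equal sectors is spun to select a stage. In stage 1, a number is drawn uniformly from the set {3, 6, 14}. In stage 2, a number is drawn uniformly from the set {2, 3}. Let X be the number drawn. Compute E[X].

E[X | stage 1] = (3+6+14)/3 = 23/3.
E[X | stage 2] = (2+3)/2 = 5/2.
By the law of total expectation,
E[X] = (1/2)·(23/3) + (1/2)·(5/2) = 61/12.

61/12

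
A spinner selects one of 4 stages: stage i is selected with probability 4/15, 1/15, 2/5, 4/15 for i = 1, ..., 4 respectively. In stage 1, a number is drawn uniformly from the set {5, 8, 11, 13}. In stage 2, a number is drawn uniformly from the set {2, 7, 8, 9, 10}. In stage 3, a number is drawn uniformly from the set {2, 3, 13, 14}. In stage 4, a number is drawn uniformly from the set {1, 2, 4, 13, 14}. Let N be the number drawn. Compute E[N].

E[N | stage 1] = (5+8+11+13)/4 = 37/4.
E[N | stage 2] = (2+7+8+9+10)/5 = 36/5.
E[N | stage 3] = (2+3+13+14)/4 = 8.
E[N | stage 4] = (1+2+4+13+14)/5 = 34/5.
By the law of total expectation,
E[N] = (4/15)·(37/4) + (1/15)·(36/5) + (2/5)·(8) + (4/15)·(34/5) = 199/25.

199/25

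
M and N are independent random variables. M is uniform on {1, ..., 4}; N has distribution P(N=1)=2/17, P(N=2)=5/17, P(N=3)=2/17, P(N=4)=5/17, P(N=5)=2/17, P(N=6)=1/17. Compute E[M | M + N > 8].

P(M + N > 8) = 1/17.
Summing M·P(x,y) over outcomes with M + N > 8 gives 15/68.
E[M | M + N > 8] = (15/68) / (1/17) = 15/4.

15/4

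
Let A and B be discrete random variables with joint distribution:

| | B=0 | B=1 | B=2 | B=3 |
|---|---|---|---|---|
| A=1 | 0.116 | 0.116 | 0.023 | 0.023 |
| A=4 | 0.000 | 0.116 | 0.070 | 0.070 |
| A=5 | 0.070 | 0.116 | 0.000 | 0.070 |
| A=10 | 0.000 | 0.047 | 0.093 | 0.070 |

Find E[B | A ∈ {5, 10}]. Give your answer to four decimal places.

P(A ∈ {5, 10}) = 0.466.
Σ B·P over the event = 0·(0.070) + 1·(0.116) + 3·(0.070) + 1·(0.047) + 2·(0.093) + 3·(0.070) = 0.769.
E[B | A ∈ {5, 10}] = (0.769) / (0.466) = 1.6502.

1.6502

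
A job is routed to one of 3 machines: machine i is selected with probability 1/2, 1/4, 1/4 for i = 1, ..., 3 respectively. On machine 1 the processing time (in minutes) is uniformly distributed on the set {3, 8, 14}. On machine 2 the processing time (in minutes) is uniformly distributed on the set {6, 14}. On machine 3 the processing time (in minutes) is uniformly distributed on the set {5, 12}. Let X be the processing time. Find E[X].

E[X | machine 1] = (3+8+14)/3 = 25/3.
E[X | machine 2] = (6+14)/2 = 10.
E[X | machine 3] = (5+12)/2 = 17/2.
E[X] = (1/2)·(25/3) + (1/4)·(10) + (1/4)·(17/2) = 211/24.

211/24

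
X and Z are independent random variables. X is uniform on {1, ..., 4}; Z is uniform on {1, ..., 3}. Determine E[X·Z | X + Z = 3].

Outcomes with X + Z = 3: (1,2), (2,1), each with probability 1/12.
E[X·Z | X + Z = 3] = (2 + 2) / 2 = 2.

2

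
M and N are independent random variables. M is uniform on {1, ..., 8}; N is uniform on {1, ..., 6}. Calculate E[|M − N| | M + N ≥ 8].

P(M + N ≥ 8) = 9/16.
Summing |M−N|·P(x,y) over outcomes with M + N ≥ 8 gives 37/24.
E[|M − N| | M + N ≥ 8] = (37/24) / (9/16) = 74/27.

74/27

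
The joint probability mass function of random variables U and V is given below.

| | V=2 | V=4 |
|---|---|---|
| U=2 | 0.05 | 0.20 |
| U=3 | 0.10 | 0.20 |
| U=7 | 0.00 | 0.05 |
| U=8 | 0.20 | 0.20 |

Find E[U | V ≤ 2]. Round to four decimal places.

P(V ≤ 2) = 0.35.
Σ U·P over the event = 2·(0.05) + 3·(0.10) + 8·(0.20) = 2.00.
E[U | V ≤ 2] = (2.00) / (0.35) = 5.7143.

5.7143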